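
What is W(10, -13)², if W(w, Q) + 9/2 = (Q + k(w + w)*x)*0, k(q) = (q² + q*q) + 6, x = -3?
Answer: 81/4 ≈ 20.250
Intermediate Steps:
k(q) = 6 + 2*q² (k(q) = (q² + q²) + 6 = 2*q² + 6 = 6 + 2*q²)
W(w, Q) = -9/2 (W(w, Q) = -9/2 + (Q + (6 + 2*(w + w)²)*(-3))*0 = -9/2 + (Q + (6 + 2*(2*w)²)*(-3))*0 = -9/2 + (Q + (6 + 2*(4*w²))*(-3))*0 = -9/2 + (Q + (6 + 8*w²)*(-3))*0 = -9/2 + (Q + (-18 - 24*w²))*0 = -9/2 + (-18 + Q - 24*w²)*0 = -9/2 + 0 = -9/2)
W(10, -13)² = (-9/2)² = 81/4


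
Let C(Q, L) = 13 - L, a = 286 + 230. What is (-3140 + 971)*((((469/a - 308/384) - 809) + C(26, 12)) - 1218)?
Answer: 6046367301/1376 ≈ 4.3942e+6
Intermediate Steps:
a = 516
(-3140 + 971)*((((469/a - 308/384) - 809) + C(26, 12)) - 1218) = (-3140 + 971)*((((469/516 - 308/384) - 809) + (13 - 1*12)) - 1218) = -2169*((((469*(1/516) - 308*1/384) - 809) + (13 - 12)) - 1218) = -2169*((((469/516 - 77/96) - 809) + 1) - 1218) = -2169*(((147/1376 - 809) + 1) - 1218) = -2169*((-1113037/1376 + 1) - 1218) = -2169*(-1111661/1376 - 1218) = -2169*(-2787629/1376) = 6046367301/1376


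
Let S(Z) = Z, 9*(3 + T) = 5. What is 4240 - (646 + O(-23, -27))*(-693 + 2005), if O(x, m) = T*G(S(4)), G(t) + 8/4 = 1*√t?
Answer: -843312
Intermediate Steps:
T = -22/9 (T = -3 + (⅑)*5 = -3 + 5/9 = -22/9 ≈ -2.4444)
G(t) = -2 + √t (G(t) = -2 + 1*√t = -2 + √t)
O(x, m) = 0 (O(x, m) = -22*(-2 + √4)/9 = -22*(-2 + 2)/9 = -22/9*0 = 0)
4240 - (646 + O(-23, -27))*(-693 + 2005) = 4240 - (646 + 0)*(-693 + 2005) = 4240 - 646*1312 = 4240 - 1*847552 = 4240 - 847552 = -843312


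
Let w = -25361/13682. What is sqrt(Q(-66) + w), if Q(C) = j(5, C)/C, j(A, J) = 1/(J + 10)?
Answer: I*sqrt(74051952597777)/6321084 ≈ 1.3614*I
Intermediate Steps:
w = -25361/13682 (w = -25361*1/13682 = -25361/13682 ≈ -1.8536)
j(A, J) = 1/(10 + J)
Q(C) = 1/(C*(10 + C)) (Q(C) = 1/((10 + C)*C) = 1/(C*(10 + C)))
sqrt(Q(-66) + w) = sqrt(1/((-66)*(10 - 66)) - 25361/13682) = sqrt(-1/66/(-56) - 25361/13682) = sqrt(-1/66*(-1/56) - 25361/13682) = sqrt(1/3696 - 25361/13682) = sqrt(-46860287/25284336) = I*sqrt(74051952597777)/6321084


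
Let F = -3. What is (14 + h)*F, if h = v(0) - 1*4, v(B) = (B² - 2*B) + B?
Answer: -30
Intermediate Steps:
v(B) = B² - B
h = -4 (h = 0*(-1 + 0) - 1*4 = 0*(-1) - 4 = 0 - 4 = -4)
(14 + h)*F = (14 - 4)*(-3) = 10*(-3) = -30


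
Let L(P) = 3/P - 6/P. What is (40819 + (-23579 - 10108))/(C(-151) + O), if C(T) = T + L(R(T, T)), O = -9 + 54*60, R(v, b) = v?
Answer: 1076932/465083 ≈ 2.3156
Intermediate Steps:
O = 3231 (O = -9 + 3240 = 3231)
L(P) = -3/P
C(T) = T - 3/T
(40819 + (-23579 - 10108))/(C(-151) + O) = (40819 + (-23579 - 10108))/((-151 - 3/(-151)) + 3231) = (40819 - 33687)/((-151 - 3*(-1/151)) + 3231) = 7132/((-151 + 3/151) + 3231) = 7132/(-22798/151 + 3231) = 7132/(465083/151) = 7132*(151/465083) = 1076932/465083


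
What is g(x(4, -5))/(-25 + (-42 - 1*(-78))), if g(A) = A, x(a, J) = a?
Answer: 4/11 ≈ 0.36364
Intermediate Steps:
g(x(4, -5))/(-25 + (-42 - 1*(-78))) = 4/(-25 + (-42 - 1*(-78))) = 4/(-25 + (-42 + 78)) = 4/(-25 + 36) = 4/11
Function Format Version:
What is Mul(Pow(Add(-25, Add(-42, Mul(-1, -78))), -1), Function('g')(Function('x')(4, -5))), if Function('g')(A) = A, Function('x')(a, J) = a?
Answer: Rational(4, 11) ≈ 0.36364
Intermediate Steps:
Mul(Pow(Add(-25, Add(-42, Mul(-1, -78))), -1), Function('g')(Function('x')(4, -5))) = Mul(Pow(Add(-25, Add(-42, Mul(-1, -78))), -1), 4) = Mul(Pow(Add(-25, Add(-42, 78)), -1), 4) = Mul(Pow(Add(-25, 36), -1), 4) = Mul(Pow(11, -1), 4) = Mul(Rational(1, 11), 4) = Rational(4, 11)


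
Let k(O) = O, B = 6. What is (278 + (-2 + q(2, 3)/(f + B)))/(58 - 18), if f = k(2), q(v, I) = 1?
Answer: 2209/320 ≈ 6.9031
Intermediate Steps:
f = 2
(278 + (-2 + q(2, 3)/(f + B)))/(58 - 18) = (278 + (-2 + 1/(2 + 6)))/(58 - 18) = (278 + (-2 + 1/8))/40 = (278 + (-2 + 1*(1/8)))*(1/40) = (278 + (-2 + 1/8))*(1/40) = (278 - 15/8)*(1/40) = (2209/8)*(1/40) = 2209/320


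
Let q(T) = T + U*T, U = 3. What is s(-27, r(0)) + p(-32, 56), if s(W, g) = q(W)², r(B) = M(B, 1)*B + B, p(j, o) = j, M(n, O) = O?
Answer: 11632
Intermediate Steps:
r(B) = 2*B (r(B) = 1*B + B = B + B = 2*B)
q(T) = 4*T (q(T) = T + 3*T = 4*T)
s(W, g) = 16*W² (s(W, g) = (4*W)² = 16*W²)
s(-27, r(0)) + p(-32, 56) = 16*(-27)² - 32 = 16*729 - 32 = 11664 - 32 = 11632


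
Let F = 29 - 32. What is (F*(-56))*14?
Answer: 2352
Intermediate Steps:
F = -3
(F*(-56))*14 = -3*(-56)*14 = 168*14 = 2352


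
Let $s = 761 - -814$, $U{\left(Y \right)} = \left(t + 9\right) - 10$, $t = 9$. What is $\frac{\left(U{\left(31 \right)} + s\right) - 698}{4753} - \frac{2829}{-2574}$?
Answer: $\frac{5241409}{4078074} \approx 1.2853$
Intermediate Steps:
$U{\left(Y \right)} = 8$ ($U{\left(Y \right)} = \left(9 + 9\right) - 10 = 18 - 10 = 8$)
$s = 1575$ ($s = 761 + 814 = 1575$)
$\frac{\left(U{\left(31 \right)} + s\right) - 698}{4753} - \frac{2829}{-2574} = \frac{\left(8 + 1575\right) - 698}{4753} - \frac{2829}{-2574} = \left(1583 - 698\right) \frac{1}{4753} - - \frac{943}{858} = 885 \cdot \frac{1}{4753} + \frac{943}{858} = \frac{885}{4753} + \frac{943}{858} = \frac{5241409}{4078074}$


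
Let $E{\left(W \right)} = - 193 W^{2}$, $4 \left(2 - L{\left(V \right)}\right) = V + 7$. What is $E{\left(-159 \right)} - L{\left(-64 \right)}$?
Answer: $- \frac{19516997}{4} \approx -4.8792 \cdot 10^{6}$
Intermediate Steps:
$L{\left(V \right)} = \frac{1}{4} - \frac{V}{4}$ ($L{\left(V \right)} = 2 - \frac{V + 7}{4} = 2 - \frac{7 + V}{4} = 2 - \left(\frac{7}{4} + \frac{V}{4}\right) = \frac{1}{4} - \frac{V}{4}$)
$E{\left(-159 \right)} - L{\left(-64 \right)} = - 193 \left(-159\right)^{2} - \left(\frac{1}{4} - -16\right) = \left(-193\right) 25281 - \left(\frac{1}{4} + 16\right) = -4879233 - \frac{65}{4} = - \frac{19516997}{4}$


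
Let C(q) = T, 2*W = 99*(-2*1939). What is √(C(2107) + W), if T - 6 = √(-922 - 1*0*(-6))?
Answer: √(-191955 + I*√922) ≈ 0.035 + 438.13*I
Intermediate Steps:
W = -191961 (W = (99*(-2*1939))/2 = (99*(-3878))/2 = (½)*(-383922) = -191961)
T = 6 + I*√922 (T = 6 + √(-922 - 1*0*(-6)) = 6 + √(-922 + 0*(-6)) = 6 + √(-922 + 0) = 6 + √(-922) = 6 + I*√922 ≈ 6.0 + 30.364*I)
C(q) = 6 + I*√922
√(C(2107) + W) = √((6 + I*√922) - 191961) = √(-191955 + I*√922)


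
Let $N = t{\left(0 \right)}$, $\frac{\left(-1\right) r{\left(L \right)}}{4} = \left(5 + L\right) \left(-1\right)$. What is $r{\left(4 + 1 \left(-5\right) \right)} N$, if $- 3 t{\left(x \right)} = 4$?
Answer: $- \frac{64}{3} \approx -21.333$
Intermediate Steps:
$t{\left(x \right)} = - \frac{4}{3}$ ($t{\left(x \right)} = \left(- \frac{1}{3}\right) 4 = - \frac{4}{3}$)
$r{\left(L \right)} = 20 + 4 L$ ($r{\left(L \right)} = - 4 \left(5 + L\right) \left(-1\right) = - 4 \left(-5 - L\right) = 20 + 4 L$)
$N = - \frac{4}{3} \approx -1.3333$
$r{\left(4 + 1 \left(-5\right) \right)} N = \left(20 + 4 \left(4 + 1 \left(-5\right)\right)\right) \left(- \frac{4}{3}\right) = \left(20 + 4 \left(4 - 5\right)\right) \left(- \frac{4}{3}\right) = \left(20 + 4 \left(-1\right)\right) \left(- \frac{4}{3}\right) = \left(20 - 4\right) \left(- \frac{4}{3}\right) = 16 \left(- \frac{4}{3}\right) = - \frac{64}{3}$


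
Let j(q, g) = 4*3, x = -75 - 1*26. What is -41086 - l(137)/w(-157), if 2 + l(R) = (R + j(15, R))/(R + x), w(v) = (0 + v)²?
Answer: -36458237381/887364 ≈ -41086.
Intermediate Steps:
x = -101 (x = -75 - 26 = -101)
j(q, g) = 12
w(v) = v²
l(R) = -2 + (12 + R)/(-101 + R) (l(R) = -2 + (R + 12)/(R - 101) = -2 + (12 + R)/(-101 + R))
-41086 - l(137)/w(-157) = -41086 - (214 - 1*137)/(-101 + 137)/((-157)²) = -41086 - (214 - 137)/36/24649 = -41086 - (1/36)*77/24649 = -41086 - 77/(36*24649) = -41086 - 1*77/887364 = -41086 - 77/887364 = -36458237381/887364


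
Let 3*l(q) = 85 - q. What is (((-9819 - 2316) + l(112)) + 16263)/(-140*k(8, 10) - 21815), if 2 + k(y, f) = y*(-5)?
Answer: -4119/15935 ≈ -0.25849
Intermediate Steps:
k(y, f) = -2 - 5*y (k(y, f) = -2 + y*(-5) = -2 - 5*y)
l(q) = 85/3 - q/3 (l(q) = (85 - q)/3 = 85/3 - q/3)
(((-9819 - 2316) + l(112)) + 16263)/(-140*k(8, 10) - 21815) = (((-9819 - 2316) + (85/3 - 1/3*112)) + 16263)/(-140*(-2 - 5*8) - 21815) = ((-12135 + (85/3 - 112/3)) + 16263)/(-140*(-2 - 40) - 21815) = ((-12135 - 9) + 16263)/(-140*(-42) - 21815) = (-12144 + 16263)/(5880 - 21815) = 4119/(-15935) = 4119*(-1/15935) = -4119/15935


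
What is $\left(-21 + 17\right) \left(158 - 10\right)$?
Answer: $-592$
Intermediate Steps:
$\left(-21 + 17\right) \left(158 - 10\right) = \left(-4\right) 148 = -592$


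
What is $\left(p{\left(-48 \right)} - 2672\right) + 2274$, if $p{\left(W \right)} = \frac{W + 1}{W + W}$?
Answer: $- \frac{38161}{96} \approx -397.51$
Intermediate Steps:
$p{\left(W \right)} = \frac{1 + W}{2 W}$
$\left(p{\left(-48 \right)} - 2672\right) + 2274 = \left(\frac{1 - 48}{2 \left(-48\right)} - 2672\right) + 2274 = \left(\frac{1}{2} \left(- \frac{1}{48}\right) \left(-47\right) - 2672\right) + 2274 = \left(\frac{47}{96} - 2672\right) + 2274 = - \frac{256465}{96} + 2274 = - \frac{38161}{96}$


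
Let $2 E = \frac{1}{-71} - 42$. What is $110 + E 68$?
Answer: $- \frac{93612}{71} \approx -1318.5$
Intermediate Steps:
$E = - \frac{2983}{142}$ ($E = \frac{\frac{1}{-71} - 42}{2} = \frac{- \frac{1}{71} - 42}{2} = \frac{1}{2} \left(- \frac{2983}{71}\right) = - \frac{2983}{142} \approx -21.007$)
$110 + E 68 = 110 - \frac{101422}{71} = - \frac{93612}{71}$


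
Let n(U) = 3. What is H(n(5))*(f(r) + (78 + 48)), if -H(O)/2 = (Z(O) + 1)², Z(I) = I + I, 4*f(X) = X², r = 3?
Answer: -25137/2 ≈ -12569.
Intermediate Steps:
f(X) = X²/4
Z(I) = 2*I
H(O) = -2*(1 + 2*O)² (H(O) = -2*(2*O + 1)² = -2*(1 + 2*O)²)
H(n(5))*(f(r) + (78 + 48)) = (-2*(1 + 2*3)²)*((¼)*3² + (78 + 48)) = (-2*(1 + 6)²)*((¼)*9 + 126) = (-2*7²)*(9/4 + 126) = -2*49*(513/4) = -98*513/4 = -25137/2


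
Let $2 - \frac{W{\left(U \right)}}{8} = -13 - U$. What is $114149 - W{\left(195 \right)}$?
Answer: $112469$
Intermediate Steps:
$W{\left(U \right)} = 120 + 8 U$ ($W{\left(U \right)} = 16 - 8 \left(-13 - U\right) = 16 + \left(104 + 8 U\right) = 120 + 8 U$)
$114149 - W{\left(195 \right)} = 114149 - \left(120 + 8 \cdot 195\right) = 114149 - \left(120 + 1560\right) = 114149 - 1680 = 112469$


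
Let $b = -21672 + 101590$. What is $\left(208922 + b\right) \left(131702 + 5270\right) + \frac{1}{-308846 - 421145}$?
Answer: $\frac{28880628443467679}{729991} \approx 3.9563 \cdot 10^{10}$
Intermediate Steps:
$b = 79918$
$\left(208922 + b\right) \left(131702 + 5270\right) + \frac{1}{-308846 - 421145} = \left(208922 + 79918\right) \left(131702 + 5270\right) + \frac{1}{-308846 - 421145} = 288840 \cdot 136972 + \frac{1}{-729991} = 39562992480 - \frac{1}{729991} = \frac{28880628443467679}{729991}$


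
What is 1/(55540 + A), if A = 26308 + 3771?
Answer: 1/85619 ≈ 1.1680e-5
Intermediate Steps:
A = 30079
1/(55540 + A) = 1/(55540 + 30079) = 1/85619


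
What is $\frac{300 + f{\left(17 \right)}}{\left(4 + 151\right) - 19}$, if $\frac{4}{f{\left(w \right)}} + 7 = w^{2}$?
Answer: $\frac{21151}{9588} \approx 2.206$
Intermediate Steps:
$f{\left(w \right)} = \frac{4}{-7 + w^{2}}$
$\frac{300 + f{\left(17 \right)}}{\left(4 + 151\right) - 19} = \frac{300 + \frac{4}{-7 + 17^{2}}}{\left(4 + 151\right) - 19} = \frac{300 + \frac{4}{-7 + 289}}{155 - 19} = \frac{300 + \frac{4}{282}}{136} = \left(300 + 4 \cdot \frac{1}{282}\right) \frac{1}{136} = \left(300 + \frac{2}{141}\right) \frac{1}{136} = \frac{42302}{141} \cdot \frac{1}{136} = \frac{21151}{9588}$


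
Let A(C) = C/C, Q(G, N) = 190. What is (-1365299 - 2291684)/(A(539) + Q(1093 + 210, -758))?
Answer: -3656983/191 ≈ -19147.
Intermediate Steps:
A(C) = 1
(-1365299 - 2291684)/(A(539) + Q(1093 + 210, -758)) = (-1365299 - 2291684)/(1 + 190) = -3656983/191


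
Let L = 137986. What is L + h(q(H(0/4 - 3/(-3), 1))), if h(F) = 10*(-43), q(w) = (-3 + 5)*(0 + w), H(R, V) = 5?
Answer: 137556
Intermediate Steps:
q(w) = 2*w
h(F) = -430
L + h(q(H(0/4 - 3/(-3), 1))) = 137986 - 430 = 137556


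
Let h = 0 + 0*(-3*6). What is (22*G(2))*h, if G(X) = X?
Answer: 0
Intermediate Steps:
h = 0 (h = 0 + 0*(-18) = 0 + 0 = 0)
(22*G(2))*h = (22*2)*0 = 44*0 = 0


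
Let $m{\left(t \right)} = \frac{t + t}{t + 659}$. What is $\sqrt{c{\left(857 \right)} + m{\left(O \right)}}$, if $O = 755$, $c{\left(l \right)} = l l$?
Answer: $\frac{\sqrt{367114131986}}{707} \approx 857.0$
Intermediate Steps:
$c{\left(l \right)} = l^{2}$
$m{\left(t \right)} = \frac{2 t}{659 + t}$
$\sqrt{c{\left(857 \right)} + m{\left(O \right)}} = \sqrt{857^{2} + 2 \cdot 755 \frac{1}{659 + 755}} = \sqrt{734449 + 2 \cdot 755 \cdot \frac{1}{1414}} = \sqrt{734449 + \frac{755}{707}} = \sqrt{\frac{519256198}{707}} = \frac{\sqrt{367114131986}}{707}$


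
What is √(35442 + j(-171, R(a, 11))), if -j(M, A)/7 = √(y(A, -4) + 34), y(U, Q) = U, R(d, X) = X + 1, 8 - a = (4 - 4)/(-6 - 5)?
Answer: √(35442 - 7*√46) ≈ 188.13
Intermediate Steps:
a = 8 (a = 8 - (4 - 4)/(-6 - 5) = 8 - 0/(-11) = 8 - 0*(-1)/11 = 8 - 1*0 = 8 + 0 = 8)
R(d, X) = 1 + X
j(M, A) = -7*√(34 + A) (j(M, A) = -7*√(A + 34) = -7*√(34 + A))
√(35442 + j(-171, R(a, 11))) = √(35442 - 7*√(34 + (1 + 11))) = √(35442 - 7*√(34 + 12)) = √(35442 - 7*√46)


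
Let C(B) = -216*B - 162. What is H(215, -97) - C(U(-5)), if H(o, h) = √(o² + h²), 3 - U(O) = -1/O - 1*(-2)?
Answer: 1674/5 + √55634 ≈ 570.67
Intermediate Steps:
U(O) = 1 + 1/O (U(O) = 3 - (-1/O - 1*(-2)) = 3 - (-1/O + 2) = 3 - (2 - 1/O) = 3 + (-2 + 1/O) = 1 + 1/O)
H(o, h) = √(h² + o²)
C(B) = -162 - 216*B
H(215, -97) - C(U(-5)) = √((-97)² + 215²) - (-162 - 216*(1 - 5)/(-5)) = √(9409 + 46225) - (-162 - (-216)*(-4)/5) = √55634 - (-162 - 216*⅘) = √55634 - (-162 - 864/5) = √55634 - 1*(-1674/5) = √55634 + 1674/5 = 1674/5 + √55634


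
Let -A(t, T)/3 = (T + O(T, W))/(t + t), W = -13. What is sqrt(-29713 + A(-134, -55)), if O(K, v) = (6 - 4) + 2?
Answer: I*sqrt(533536879)/134 ≈ 172.38*I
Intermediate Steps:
O(K, v) = 4 (O(K, v) = 2 + 2 = 4)
A(t, T) = -3*(4 + T)/(2*t) (A(t, T) = -3*(T + 4)/(t + t) = -3*(4 + T)/(2*t))
sqrt(-29713 + A(-134, -55)) = sqrt(-29713 + (3/2)*(-4 - 1*(-55))/(-134)) = sqrt(-29713 + (3/2)*(-1/134)*(-4 + 55)) = sqrt(-29713 + (3/2)*(-1/134)*51) = sqrt(-29713 - 153/268) = sqrt(-7963237/268) = I*sqrt(533536879)/134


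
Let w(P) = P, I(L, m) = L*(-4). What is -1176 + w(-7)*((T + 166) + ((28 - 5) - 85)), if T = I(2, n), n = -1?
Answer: -1848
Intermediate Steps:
I(L, m) = -4*L
T = -8 (T = -4*2 = -8)
-1176 + w(-7)*((T + 166) + ((28 - 5) - 85)) = -1176 - 7*((-8 + 166) + ((28 - 5) - 85)) = -1176 - 7*(158 + (23 - 85)) = -1176 - 7*(158 - 62) = -1176 - 7*96 = -1176 - 672 = -1848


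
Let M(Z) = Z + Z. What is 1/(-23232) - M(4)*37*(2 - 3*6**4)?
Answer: 26722747391/23232 ≈ 1.1503e+6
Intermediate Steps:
M(Z) = 2*Z
1/(-23232) - M(4)*37*(2 - 3*6**4) = 1/(-23232) - (2*4)*37*(2 - 3*6**4) = -1/23232 - 8*37*(2 - 3*1296) = -1/23232 - 296*(2 - 3888) = -1/23232 - 296*(-3886) = -1/23232 - 1*(-1150256) = -1/23232 + 1150256 = 26722747391/23232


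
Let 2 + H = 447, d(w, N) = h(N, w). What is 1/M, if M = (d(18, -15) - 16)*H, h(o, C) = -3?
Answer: -1/8455 ≈ -0.00011827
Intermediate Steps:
d(w, N) = -3
H = 445 (H = -2 + 447 = 445)
M = -8455 (M = (-3 - 16)*445 = -19*445 = -8455)
1/M = 1/(-8455) = -1/8455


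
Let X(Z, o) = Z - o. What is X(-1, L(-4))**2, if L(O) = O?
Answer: 9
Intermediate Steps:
X(-1, L(-4))**2 = (-1 - 1*(-4))**2 = (-1 + 4)**2 = 3**2 = 9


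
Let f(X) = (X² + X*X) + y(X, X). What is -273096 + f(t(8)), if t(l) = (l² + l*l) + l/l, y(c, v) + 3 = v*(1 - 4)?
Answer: -240204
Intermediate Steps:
y(c, v) = -3 - 3*v (y(c, v) = -3 + v*(1 - 4) = -3 + v*(-3) = -3 - 3*v)
t(l) = 1 + 2*l² (t(l) = (l² + l²) + 1 = 2*l² + 1 = 1 + 2*l²)
f(X) = -3 - 3*X + 2*X² (f(X) = (X² + X*X) + (-3 - 3*X) = (X² + X²) + (-3 - 3*X) = 2*X² + (-3 - 3*X) = -3 - 3*X + 2*X²)
-273096 + f(t(8)) = -273096 + (-3 - 3*(1 + 2*8²) + 2*(1 + 2*8²)²) = -273096 + (-3 - 3*(1 + 2*64) + 2*(1 + 2*64)²) = -273096 + (-3 - 3*(1 + 128) + 2*(1 + 128)²) = -273096 + (-3 - 3*129 + 2*129²) = -273096 + (-3 - 387 + 2*16641) = -273096 + (-3 - 387 + 33282) = -273096 + 32892 = -240204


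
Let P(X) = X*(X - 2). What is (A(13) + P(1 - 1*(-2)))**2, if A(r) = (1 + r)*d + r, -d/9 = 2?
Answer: 55696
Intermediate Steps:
P(X) = X*(-2 + X)
d = -18 (d = -9*2 = -18)
A(r) = -18 - 17*r (A(r) = (1 + r)*(-18) + r = (-18 - 18*r) + r = -18 - 17*r)
(A(13) + P(1 - 1*(-2)))**2 = ((-18 - 17*13) + (1 - 1*(-2))*(-2 + (1 - 1*(-2))))**2 = ((-18 - 221) + (1 + 2)*(-2 + (1 + 2)))**2 = (-239 + 3*(-2 + 3))**2 = (-239 + 3*1)**2 = (-239 + 3)**2 = (-236)**2 = 55696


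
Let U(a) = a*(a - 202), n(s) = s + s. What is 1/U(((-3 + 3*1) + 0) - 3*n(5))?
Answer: 1/6960 ≈ 0.00014368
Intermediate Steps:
n(s) = 2*s
U(a) = a*(-202 + a)
1/U(((-3 + 3*1) + 0) - 3*n(5)) = 1/((((-3 + 3*1) + 0) - 6*5)*(-202 + (((-3 + 3*1) + 0) - 6*5))) = 1/((((-3 + 3) + 0) - 3*10)*(-202 + (((-3 + 3) + 0) - 3*10))) = 1/(((0 + 0) - 30)*(-202 + ((0 + 0) - 30))) = 1/((0 - 30)*(-202 + (0 - 30))) = 1/(-30*(-202 - 30)) = 1/(-30*(-232)) = 1/6960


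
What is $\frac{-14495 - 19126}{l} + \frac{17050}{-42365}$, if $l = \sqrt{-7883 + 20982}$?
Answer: $- \frac{3410}{8473} - \frac{33621 \sqrt{13099}}{13099} \approx -294.16$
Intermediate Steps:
$l = \sqrt{13099} \approx 114.45$
$\frac{-14495 - 19126}{l} + \frac{17050}{-42365} = \frac{-14495 - 19126}{\sqrt{13099}} + \frac{17050}{-42365} = - 33621 \frac{\sqrt{13099}}{13099} + 17050 \left(- \frac{1}{42365}\right) = - \frac{33621 \sqrt{13099}}{13099} - \frac{3410}{8473} = - \frac{3410}{8473} - \frac{33621 \sqrt{13099}}{13099}$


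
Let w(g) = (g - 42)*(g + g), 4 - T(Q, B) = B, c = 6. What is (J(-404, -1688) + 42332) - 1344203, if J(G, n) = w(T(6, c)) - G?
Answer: -1301291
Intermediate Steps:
T(Q, B) = 4 - B
w(g) = 2*g*(-42 + g) (w(g) = (-42 + g)*(2*g) = 2*g*(-42 + g))
J(G, n) = 176 - G (J(G, n) = 2*(4 - 1*6)*(-42 + (4 - 1*6)) - G = 2*(4 - 6)*(-42 + (4 - 6)) - G = 2*(-2)*(-42 - 2) - G = 2*(-2)*(-44) - G = 176 - G)
(J(-404, -1688) + 42332) - 1344203 = ((176 - 1*(-404)) + 42332) - 1344203 = ((176 + 404) + 42332) - 1344203 = (580 + 42332) - 1344203 = 42912 - 1344203 = -1301291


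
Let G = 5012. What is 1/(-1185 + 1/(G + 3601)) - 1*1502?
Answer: -15330027421/10206404 ≈ -1502.0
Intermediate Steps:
1/(-1185 + 1/(G + 3601)) - 1*1502 = 1/(-1185 + 1/(5012 + 3601)) - 1*1502 = 1/(-1185 + 1/8613) - 1502 = 1/(-10206404/8613) - 1502 = -8613/10206404 - 1502 = -15330027421/10206404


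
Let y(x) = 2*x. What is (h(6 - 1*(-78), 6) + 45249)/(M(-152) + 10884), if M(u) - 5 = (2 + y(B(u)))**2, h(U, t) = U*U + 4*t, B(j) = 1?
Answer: 17443/3635 ≈ 4.7986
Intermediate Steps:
h(U, t) = U**2 + 4*t
M(u) = 21 (M(u) = 5 + (2 + 2*1)**2 = 5 + (2 + 2)**2 = 5 + 4**2 = 5 + 16 = 21)
(h(6 - 1*(-78), 6) + 45249)/(M(-152) + 10884) = (((6 - 1*(-78))**2 + 4*6) + 45249)/(21 + 10884) = (((6 + 78)**2 + 24) + 45249)/10905 = ((84**2 + 24) + 45249)*(1/10905) = ((7056 + 24) + 45249)*(1/10905) = (7080 + 45249)*(1/10905) = 52329*(1/10905) = 17443/3635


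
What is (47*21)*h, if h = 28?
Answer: 27636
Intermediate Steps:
(47*21)*h = (47*21)*28 = 987*28 = 27636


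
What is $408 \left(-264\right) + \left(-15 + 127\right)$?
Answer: $-107600$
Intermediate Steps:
$408 \left(-264\right) + \left(-15 + 127\right) = -107712 + 112 = -107600$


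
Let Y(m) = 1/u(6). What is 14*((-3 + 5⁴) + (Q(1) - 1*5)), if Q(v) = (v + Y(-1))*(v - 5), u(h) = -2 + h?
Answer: 8568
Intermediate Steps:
Y(m) = ¼ (Y(m) = 1/(-2 + 6) = 1/4 = ¼)
Q(v) = (-5 + v)*(¼ + v) (Q(v) = (v + ¼)*(v - 5) = (¼ + v)*(-5 + v) = (-5 + v)*(¼ + v))
14*((-3 + 5⁴) + (Q(1) - 1*5)) = 14*((-3 + 5⁴) + ((-5/4 + 1² - 19/4*1) - 1*5)) = 14*((-3 + 625) + ((-5/4 + 1 - 19/4) - 5)) = 14*(622 + (-5 - 5)) = 14*(622 - 10) = 14*612 = 8568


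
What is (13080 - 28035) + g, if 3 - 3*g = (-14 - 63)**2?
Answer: -50791/3 ≈ -16930.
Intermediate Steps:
g = -5926/3 (g = 1 - (-14 - 63)**2/3 = 1 - 1/3*(-77)**2 = 1 - 1/3*5929 = 1 - 5929/3 = -5926/3 ≈ -1975.3)
(13080 - 28035) + g = (13080 - 28035) - 5926/3 = -14955 - 5926/3 = -50791/3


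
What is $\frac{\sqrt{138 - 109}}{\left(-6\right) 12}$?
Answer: $- \frac{\sqrt{29}}{72} \approx -0.074794$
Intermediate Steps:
$\frac{\sqrt{138 - 109}}{\left(-6\right) 12} = \frac{\sqrt{29}}{-72} = \sqrt{29} \left(- \frac{1}{72}\right) = - \frac{\sqrt{29}}{72}$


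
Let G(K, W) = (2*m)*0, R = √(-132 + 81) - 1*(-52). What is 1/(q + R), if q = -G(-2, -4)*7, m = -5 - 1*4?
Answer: 52/2755 - I*√51/2755 ≈ 0.018875 - 0.0025922*I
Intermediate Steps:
m = -9 (m = -5 - 4 = -9)
R = 52 + I*√51 (R = √(-51) + 52 = I*√51 + 52 = 52 + I*√51 ≈ 52.0 + 7.1414*I)
G(K, W) = 0 (G(K, W) = (2*(-9))*0 = -18*0 = 0)
q = 0 (q = -1*0*7 = 0*7 = 0)
1/(q + R) = 1/(0 + (52 + I*√51)) = 1/(52 + I*√51)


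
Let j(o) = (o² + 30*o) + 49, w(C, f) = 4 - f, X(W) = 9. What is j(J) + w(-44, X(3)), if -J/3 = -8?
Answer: 1340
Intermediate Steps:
J = 24 (J = -3*(-8) = 24)
j(o) = 49 + o² + 30*o
j(J) + w(-44, X(3)) = (49 + 24² + 30*24) + (4 - 1*9) = (49 + 576 + 720) + (4 - 9) = 1345 - 5 = 1340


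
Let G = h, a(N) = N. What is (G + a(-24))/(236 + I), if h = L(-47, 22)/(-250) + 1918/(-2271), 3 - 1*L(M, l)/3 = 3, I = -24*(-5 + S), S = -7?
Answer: -28211/595002 ≈ -0.047413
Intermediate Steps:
I = 288 (I = -24*(-5 - 7) = -24*(-12) = 288)
L(M, l) = 0 (L(M, l) = 9 - 3*3 = 9 - 9 = 0)
h = -1918/2271 (h = 0/(-250) + 1918/(-2271) = 0*(-1/250) + 1918*(-1/2271) = 0 - 1918/2271 = -1918/2271 ≈ -0.84456)
G = -1918/2271 ≈ -0.84456
(G + a(-24))/(236 + I) = (-1918/2271 - 24)/(236 + 288) = -56422/2271/524 = -56422/2271*1/524 = -28211/595002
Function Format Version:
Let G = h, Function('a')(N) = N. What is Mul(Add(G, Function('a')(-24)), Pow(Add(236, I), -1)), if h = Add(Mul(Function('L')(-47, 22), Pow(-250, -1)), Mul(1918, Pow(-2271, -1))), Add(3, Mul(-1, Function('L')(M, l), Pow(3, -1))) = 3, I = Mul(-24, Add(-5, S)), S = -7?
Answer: Rational(-28211, 595002) ≈ -0.047413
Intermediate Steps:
I = 288 (I = Mul(-24, Add(-5, -7)) = Mul(-24, -12) = 288)
Function('L')(M, l) = 0 (Function('L')(M, l) = Add(9, Mul(-3, 3)) = Add(9, -9) = 0)
h = Rational(-1918, 2271) (h = Add(Mul(0, Pow(-250, -1)), Mul(1918, Pow(-2271, -1))) = Add(Mul(0, Rational(-1, 250)), Mul(1918, Rational(-1, 2271))) = Add(0, Rational(-1918, 2271)) = Rational(-1918, 2271) ≈ -0.84456)
G = Rational(-1918, 2271) ≈ -0.84456
Mul(Add(G, Function('a')(-24)), Pow(Add(236, I), -1)) = Mul(Add(Rational(-1918, 2271), -24), Pow(Add(236, 288), -1)) = Mul(Rational(-56422, 2271), Pow(524, -1)) = Mul(Rational(-56422, 2271), Rational(1, 524)) = Rational(-28211, 595002)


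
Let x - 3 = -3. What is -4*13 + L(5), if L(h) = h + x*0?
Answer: -47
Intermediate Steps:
x = 0 (x = 3 - 3 = 0)
L(h) = h (L(h) = h + 0*0 = h + 0 = h)
-4*13 + L(5) = -4*13 + 5 = -52 + 5 = -47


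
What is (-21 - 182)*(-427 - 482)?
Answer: 184527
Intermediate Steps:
(-21 - 182)*(-427 - 482) = -203*(-909) = 184527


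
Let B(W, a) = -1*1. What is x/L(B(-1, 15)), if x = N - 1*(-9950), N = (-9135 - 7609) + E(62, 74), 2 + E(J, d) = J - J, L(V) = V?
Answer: 6796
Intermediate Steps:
B(W, a) = -1
E(J, d) = -2 (E(J, d) = -2 + (J - J) = -2 + 0 = -2)
N = -16746 (N = (-9135 - 7609) - 2 = -16744 - 2 = -16746)
x = -6796 (x = -16746 - 1*(-9950) = -16746 + 9950 = -6796)
x/L(B(-1, 15)) = -6796/(-1) = -6796*(-1) = 6796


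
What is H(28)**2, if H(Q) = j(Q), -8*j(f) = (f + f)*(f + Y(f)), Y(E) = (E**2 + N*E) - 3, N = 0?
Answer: 32069569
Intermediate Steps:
Y(E) = -3 + E**2 (Y(E) = (E**2 + 0*E) - 3 = (E**2 + 0) - 3 = E**2 - 3 = -3 + E**2)
j(f) = -f*(-3 + f + f**2)/4 (j(f) = -(f + f)*(f + (-3 + f**2))/8 = -2*f*(-3 + f + f**2)/8 = -f*(-3 + f + f**2)/4)
H(Q) = Q*(3 - Q - Q**2)/4
H(28)**2 = ((1/4)*28*(3 - 1*28 - 1*28**2))**2 = ((1/4)*28*(3 - 28 - 1*784))**2 = ((1/4)*28*(3 - 28 - 784))**2 = ((1/4)*28*(-809))**2 = (-5663)**2 = 32069569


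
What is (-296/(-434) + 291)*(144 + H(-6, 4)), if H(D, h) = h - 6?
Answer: 8987890/217 ≈ 41419.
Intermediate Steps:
H(D, h) = -6 + h
(-296/(-434) + 291)*(144 + H(-6, 4)) = (-296/(-434) + 291)*(144 + (-6 + 4)) = (-296*(-1/434) + 291)*(144 - 2) = (148/217 + 291)*142 = (63295/217)*142 = 8987890/217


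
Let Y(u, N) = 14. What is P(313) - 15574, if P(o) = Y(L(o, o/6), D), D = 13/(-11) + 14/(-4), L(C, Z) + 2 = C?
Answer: -15560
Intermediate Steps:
L(C, Z) = -2 + C
D = -103/22 (D = 13*(-1/11) + 14*(-1/4) = -13/11 - 7/2 = -103/22 ≈ -4.6818)
P(o) = 14
P(313) - 15574 = 14 - 15574 = -15560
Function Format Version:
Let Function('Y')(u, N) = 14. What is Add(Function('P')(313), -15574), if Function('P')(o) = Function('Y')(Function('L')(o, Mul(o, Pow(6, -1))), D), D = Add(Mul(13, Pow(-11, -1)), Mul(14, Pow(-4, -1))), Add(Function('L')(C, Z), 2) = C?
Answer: -15560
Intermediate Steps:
Function('L')(C, Z) = Add(-2, C)
D = Rational(-103, 22) (D = Add(Mul(13, Rational(-1, 11)), Mul(14, Rational(-1, 4))) = Add(Rational(-13, 11), Rational(-7, 2)) = Rational(-103, 22) ≈ -4.6818)
Function('P')(o) = 14
Add(Function('P')(313), -15574) = Add(14, -15574) = -15560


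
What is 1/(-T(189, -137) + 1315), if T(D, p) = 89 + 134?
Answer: 1/1092 ≈ 0.00091575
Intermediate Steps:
T(D, p) = 223
1/(-T(189, -137) + 1315) = 1/(-1*223 + 1315) = 1/(-223 + 1315) = 1/1092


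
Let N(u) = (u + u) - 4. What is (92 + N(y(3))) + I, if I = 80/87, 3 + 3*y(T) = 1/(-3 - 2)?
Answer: 12584/145 ≈ 86.786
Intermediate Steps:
y(T) = -16/15 (y(T) = -1 + 1/(3*(-3 - 2)) = -1 + (1/3)/(-5) = -1 + (1/3)*(-1/5) = -1 - 1/15 = -16/15)
N(u) = -4 + 2*u (N(u) = 2*u - 4 = -4 + 2*u)
I = 80/87 (I = 80*(1/87) = 80/87 ≈ 0.91954)
(92 + N(y(3))) + I = (92 + (-4 + 2*(-16/15))) + 80/87 = (92 + (-4 - 32/15)) + 80/87 = (92 - 92/15) + 80/87 = 1288/15 + 80/87 = 12584/145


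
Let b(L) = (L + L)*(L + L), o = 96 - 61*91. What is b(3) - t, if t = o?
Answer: 5491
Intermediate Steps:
o = -5455 (o = 96 - 5551 = -5455)
t = -5455
b(L) = 4*L² (b(L) = (2*L)*(2*L) = 4*L²)
b(3) - t = 4*3² - 1*(-5455) = 4*9 + 5455 = 36 + 5455 = 5491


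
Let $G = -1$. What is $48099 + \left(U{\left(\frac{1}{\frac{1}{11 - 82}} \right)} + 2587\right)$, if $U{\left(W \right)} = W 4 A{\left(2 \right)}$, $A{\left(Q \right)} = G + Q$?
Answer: $50402$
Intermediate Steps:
$A{\left(Q \right)} = -1 + Q$
$U{\left(W \right)} = 4 W$ ($U{\left(W \right)} = W 4 \left(-1 + 2\right) = 4 W 1 = 4 W$)
$48099 + \left(U{\left(\frac{1}{\frac{1}{11 - 82}} \right)} + 2587\right) = 48099 + \left(\frac{4}{\frac{1}{11 - 82}} + 2587\right) = 48099 + \left(\frac{4}{\frac{1}{-71}} + 2587\right) = 48099 + \left(\frac{4}{- \frac{1}{71}} + 2587\right) = 48099 + \left(4 \left(-71\right) + 2587\right) = 48099 + \left(-284 + 2587\right) = 48099 + 2303 = 50402$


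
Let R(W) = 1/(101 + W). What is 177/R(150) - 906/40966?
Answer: 909997788/20483 ≈ 44427.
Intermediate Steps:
177/R(150) - 906/40966 = 177/(1/(101 + 150)) - 906/40966 = 177/(1/251) - 906*1/40966 = 177/(1/251) - 453/20483 = 177*251 - 453/20483 = 44427 - 453/20483 = 909997788/20483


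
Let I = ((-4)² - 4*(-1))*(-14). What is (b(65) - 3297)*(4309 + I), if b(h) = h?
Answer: -13021728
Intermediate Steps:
I = -280 (I = (16 + 4)*(-14) = 20*(-14) = -280)
(b(65) - 3297)*(4309 + I) = (65 - 3297)*(4309 - 280) = -3232*4029 = -13021728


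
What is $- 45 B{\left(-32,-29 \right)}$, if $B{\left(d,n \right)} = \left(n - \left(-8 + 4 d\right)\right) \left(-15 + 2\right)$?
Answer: $62595$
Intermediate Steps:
$B{\left(d,n \right)} = -104 - 13 n + 52 d$ ($B{\left(d,n \right)} = \left(n - \left(-8 + 4 d\right)\right) \left(-13\right) = \left(8 + n - 4 d\right) \left(-13\right) = -104 - 13 n + 52 d$)
$- 45 B{\left(-32,-29 \right)} = - 45 \left(-104 - -377 + 52 \left(-32\right)\right) = - 45 \left(-104 + 377 - 1664\right) = \left(-45\right) \left(-1391\right) = 62595$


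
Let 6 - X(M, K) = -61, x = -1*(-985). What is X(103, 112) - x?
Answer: -918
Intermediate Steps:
x = 985
X(M, K) = 67 (X(M, K) = 6 - 1*(-61) = 6 + 61 = 67)
X(103, 112) - x = 67 - 1*985 = 67 - 985 = -918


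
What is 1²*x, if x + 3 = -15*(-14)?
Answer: 207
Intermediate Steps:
x = 207 (x = -3 - 15*(-14) = -3 + 210 = 207)
1²*x = 1²*207 = 1*207 = 207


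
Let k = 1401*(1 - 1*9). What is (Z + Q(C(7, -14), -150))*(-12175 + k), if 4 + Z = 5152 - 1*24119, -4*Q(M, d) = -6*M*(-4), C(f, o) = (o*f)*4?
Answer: 388602077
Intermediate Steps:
C(f, o) = 4*f*o (C(f, o) = (f*o)*4 = 4*f*o)
Q(M, d) = -6*M (Q(M, d) = -(-6*M)*(-4)/4 = -6*M)
k = -11208 (k = 1401*(1 - 9) = 1401*(-8) = -11208)
Z = -18971 (Z = -4 + (5152 - 1*24119) = -4 + (5152 - 24119) = -4 - 18967 = -18971)
(Z + Q(C(7, -14), -150))*(-12175 + k) = (-18971 - 24*7*(-14))*(-12175 - 11208) = (-18971 - 6*(-392))*(-23383) = (-18971 + 2352)*(-23383) = -16619*(-23383) = 388602077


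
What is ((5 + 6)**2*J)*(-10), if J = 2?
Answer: -2420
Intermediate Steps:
((5 + 6)**2*J)*(-10) = ((5 + 6)**2*2)*(-10) = (11**2*2)*(-10) = (121*2)*(-10) = 242*(-10) = -2420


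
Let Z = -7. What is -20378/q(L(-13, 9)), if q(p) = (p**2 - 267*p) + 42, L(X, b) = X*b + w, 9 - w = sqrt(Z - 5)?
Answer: 10189*I/(21*(-965*I + 23*sqrt(3))) ≈ -0.50193 + 0.020721*I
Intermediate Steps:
w = 9 - 2*I*sqrt(3) (w = 9 - sqrt(-7 - 5) = 9 - sqrt(-12) = 9 - 2*I*sqrt(3) ≈ 9.0 - 3.4641*I)
L(X, b) = 9 + X*b - 2*I*sqrt(3) (L(X, b) = X*b + (9 - 2*I*sqrt(3)) = 9 + X*b - 2*I*sqrt(3))
q(p) = 42 + p**2 - 267*p
-20378/q(L(-13, 9)) = -20378/(42 + (9 - 13*9 - 2*I*sqrt(3))**2 - 267*(9 - 13*9 - 2*I*sqrt(3))) = -20378/(42 + (9 - 117 - 2*I*sqrt(3))**2 - 267*(9 - 117 - 2*I*sqrt(3))) = -20378/(42 + (-108 - 2*I*sqrt(3))**2 - 267*(-108 - 2*I*sqrt(3))) = -20378/(42 + (-108 - 2*I*sqrt(3))**2 + (28836 + 534*I*sqrt(3))) = -20378/(28878 + (-108 - 2*I*sqrt(3))**2 + 534*I*sqrt(3))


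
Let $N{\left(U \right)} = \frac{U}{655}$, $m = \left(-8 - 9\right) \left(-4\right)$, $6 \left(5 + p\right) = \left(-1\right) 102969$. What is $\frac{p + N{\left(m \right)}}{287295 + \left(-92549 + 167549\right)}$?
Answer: $- \frac{7495993}{158202150} \approx -0.047382$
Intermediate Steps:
$p = - \frac{34333}{2}$ ($p = -5 + \frac{\left(-1\right) 102969}{6} = -5 + \frac{1}{6} \left(-102969\right) = -5 - \frac{34323}{2} = - \frac{34333}{2} \approx -17167.0$)
$m = 68$ ($m = \left(-17\right) \left(-4\right) = 68$)
$N{\left(U \right)} = \frac{U}{655}$ ($N{\left(U \right)} = U \frac{1}{655} = \frac{U}{655}$)
$\frac{p + N{\left(m \right)}}{287295 + \left(-92549 + 167549\right)} = \frac{- \frac{34333}{2} + \frac{1}{655} \cdot 68}{287295 + \left(-92549 + 167549\right)} = \frac{- \frac{34333}{2} + \frac{68}{655}}{287295 + 75000} = - \frac{22487979}{1310 \cdot 362295} = \left(- \frac{22487979}{1310}\right) \frac{1}{362295} = - \frac{7495993}{158202150}$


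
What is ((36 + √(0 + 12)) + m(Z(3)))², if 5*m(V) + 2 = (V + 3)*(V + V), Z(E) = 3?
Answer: 46096/25 + 856*√3/5 ≈ 2140.4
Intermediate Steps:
m(V) = -⅖ + 2*V*(3 + V)/5 (m(V) = -⅖ + ((V + 3)*(V + V))/5 = -⅖ + ((3 + V)*(2*V))/5 = -⅖ + (2*V*(3 + V))/5 = -⅖ + 2*V*(3 + V)/5)
((36 + √(0 + 12)) + m(Z(3)))² = ((36 + √(0 + 12)) + (-⅖ + (⅖)*3² + (6/5)*3))² = ((36 + √12) + (-⅖ + (⅖)*9 + 18/5))² = ((36 + 2*√3) + (-⅖ + 18/5 + 18/5))² = ((36 + 2*√3) + 34/5)² = (214/5 + 2*√3)²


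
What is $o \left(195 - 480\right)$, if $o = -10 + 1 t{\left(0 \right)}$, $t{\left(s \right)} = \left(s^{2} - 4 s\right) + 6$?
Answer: $1140$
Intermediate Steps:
$t{\left(s \right)} = 6 + s^{2} - 4 s$
$o = -4$ ($o = -10 + 1 \left(6 + 0^{2} - 0\right) = -10 + 1 \left(6 + 0 + 0\right) = -10 + 1 \cdot 6 = -10 + 6 = -4$)
$o \left(195 - 480\right) = - 4 \left(195 - 480\right) = \left(-4\right) \left(-285\right) = 1140$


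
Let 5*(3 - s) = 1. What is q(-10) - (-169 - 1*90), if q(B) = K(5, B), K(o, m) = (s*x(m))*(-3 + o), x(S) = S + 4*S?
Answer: -21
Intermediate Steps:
s = 14/5 (s = 3 - ⅕*1 = 3 - ⅕ = 14/5 ≈ 2.8000)
x(S) = 5*S
K(o, m) = 14*m*(-3 + o) (K(o, m) = (14*(5*m)/5)*(-3 + o) = (14*m)*(-3 + o) = 14*m*(-3 + o))
q(B) = 28*B (q(B) = 14*B*(-3 + 5) = 14*B*2 = 28*B)
q(-10) - (-169 - 1*90) = 28*(-10) - (-169 - 1*90) = -280 - (-169 - 90) = -280 - 1*(-259) = -280 + 259 = -21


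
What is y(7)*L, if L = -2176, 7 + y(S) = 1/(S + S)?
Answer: 105536/7 ≈ 15077.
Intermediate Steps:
y(S) = -7 + 1/(2*S) (y(S) = -7 + 1/(S + S) = -7 + 1/(2*S))
y(7)*L = (-7 + (1/2)/7)*(-2176) = (-7 + (1/2)*(1/7))*(-2176) = (-7 + 1/14)*(-2176) = -97/14*(-2176) = 105536/7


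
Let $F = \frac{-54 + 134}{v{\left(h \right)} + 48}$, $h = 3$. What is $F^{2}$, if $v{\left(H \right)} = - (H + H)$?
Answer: $\frac{1600}{441} \approx 3.6281$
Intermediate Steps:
$v{\left(H \right)} = - 2 H$
$F = \frac{40}{21}$ ($F = \frac{-54 + 134}{\left(-2\right) 3 + 48} = \frac{80}{-6 + 48} = \frac{80}{42} = 80 \cdot \frac{1}{42} = \frac{40}{21} \approx 1.9048$)
$F^{2} = \left(\frac{40}{21}\right)^{2} = \frac{1600}{441}$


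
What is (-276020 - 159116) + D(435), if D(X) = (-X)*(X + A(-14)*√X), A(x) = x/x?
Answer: -624361 - 435*√435 ≈ -6.3343e+5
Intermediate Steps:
A(x) = 1
D(X) = -X*(X + √X) (D(X) = (-X)*(X + 1*√X) = (-X)*(X + √X) = -X*(X + √X))
(-276020 - 159116) + D(435) = (-276020 - 159116) + (-1*435² - 435^(3/2)) = -435136 + (-1*189225 - 435*√435) = -435136 + (-189225 - 435*√435) = -624361 - 435*√435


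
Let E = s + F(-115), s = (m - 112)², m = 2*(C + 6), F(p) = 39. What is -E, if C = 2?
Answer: -9255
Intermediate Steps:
m = 16 (m = 2*(2 + 6) = 2*8 = 16)
s = 9216 (s = (16 - 112)² = (-96)² = 9216)
E = 9255 (E = 9216 + 39 = 9255)
-E = -1*9255 = -9255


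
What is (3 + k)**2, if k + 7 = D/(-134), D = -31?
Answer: 255025/17956 ≈ 14.203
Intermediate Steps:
k = -907/134 (k = -7 - 31/(-134) = -7 - 31*(-1/134) = -7 + 31/134 = -907/134 ≈ -6.7687)
(3 + k)**2 = (3 - 907/134)**2 = (-505/134)**2 = 255025/17956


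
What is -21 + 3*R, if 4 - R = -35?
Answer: 96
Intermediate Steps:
R = 39 (R = 4 - 1*(-35) = 4 + 35 = 39)
-21 + 3*R = -21 + 3*39 = -21 + 117 = 96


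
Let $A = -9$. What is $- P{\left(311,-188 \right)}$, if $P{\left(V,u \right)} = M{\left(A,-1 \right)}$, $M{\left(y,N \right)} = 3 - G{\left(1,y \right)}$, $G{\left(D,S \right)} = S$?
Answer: $-12$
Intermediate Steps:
$M{\left(y,N \right)} = 3 - y$
$P{\left(V,u \right)} = 12$ ($P{\left(V,u \right)} = 3 - -9 = 3 + 9 = 12$)
$- P{\left(311,-188 \right)} = \left(-1\right) 12 = -12$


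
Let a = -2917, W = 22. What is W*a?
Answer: -64174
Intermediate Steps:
W*a = 22*(-2917) = -64174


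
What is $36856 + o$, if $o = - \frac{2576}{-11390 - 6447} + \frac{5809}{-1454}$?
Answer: $\frac{955760416659}{25934998} \approx 36852.0$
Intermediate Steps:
$o = - \frac{99869629}{25934998}$ ($o = - \frac{2576}{-11390 - 6447} + 5809 \left(- \frac{1}{1454}\right) = - \frac{2576}{-17837} - \frac{5809}{1454} = \left(-2576\right) \left(- \frac{1}{17837}\right) - \frac{5809}{1454} = \frac{2576}{17837} - \frac{5809}{1454} = - \frac{99869629}{25934998} \approx -3.8508$)
$36856 + o = 36856 - \frac{99869629}{25934998} = \frac{955760416659}{25934998}$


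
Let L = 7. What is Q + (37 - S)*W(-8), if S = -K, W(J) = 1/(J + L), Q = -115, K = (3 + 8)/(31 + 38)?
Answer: -10499/69 ≈ -152.16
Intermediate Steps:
K = 11/69 ≈ 0.15942
W(J) = 1/(7 + J) (W(J) = 1/(J + 7) = 1/(7 + J))
S = -11/69 (S = -1*11/69 = -11/69 ≈ -0.15942)
Q + (37 - S)*W(-8) = -115 + (37 - 1*(-11/69))/(7 - 8) = -115 + (37 + 11/69)/(-1) = -115 + (2564/69)*(-1) = -115 - 2564/69 = -10499/69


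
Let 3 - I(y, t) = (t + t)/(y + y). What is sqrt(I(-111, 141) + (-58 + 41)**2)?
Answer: sqrt(401487)/37 ≈ 17.125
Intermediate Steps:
I(y, t) = 3 - t/y (I(y, t) = 3 - (t + t)/(y + y) = 3 - 2*t/(2*y) = 3 - 2*t*1/(2*y) = 3 - t/y)
sqrt(I(-111, 141) + (-58 + 41)**2) = sqrt((3 - 1*141/(-111)) + (-58 + 41)**2) = sqrt((3 - 1*141*(-1/111)) + (-17)**2) = sqrt((3 + 47/37) + 289) = sqrt(158/37 + 289) = sqrt(10851/37) = sqrt(401487)/37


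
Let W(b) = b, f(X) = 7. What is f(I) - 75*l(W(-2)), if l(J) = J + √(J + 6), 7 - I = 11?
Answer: 7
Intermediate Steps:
I = -4 (I = 7 - 1*11 = 7 - 11 = -4)
l(J) = J + √(6 + J)
f(I) - 75*l(W(-2)) = 7 - 75*(-2 + √(6 - 2)) = 7 - 75*(-2 + √4) = 7 - 75*(-2 + 2) = 7 - 75*0 = 7 + 0 = 7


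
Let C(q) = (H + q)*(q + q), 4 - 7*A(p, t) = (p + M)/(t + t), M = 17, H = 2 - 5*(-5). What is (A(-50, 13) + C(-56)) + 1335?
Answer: 834243/182 ≈ 4583.8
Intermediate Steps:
H = 27 (H = 2 + 25 = 27)
A(p, t) = 4/7 - (17 + p)/(14*t) (A(p, t) = 4/7 - (p + 17)/(7*(t + t)) = 4/7 - (17 + p)/(7*(2*t)) = 4/7 - (17 + p)*1/(2*t)/7 = 4/7 - (17 + p)/(14*t))
C(q) = 2*q*(27 + q) (C(q) = (27 + q)*(q + q) = (27 + q)*(2*q) = 2*q*(27 + q))
(A(-50, 13) + C(-56)) + 1335 = ((1/14)*(-17 - 1*(-50) + 8*13)/13 + 2*(-56)*(27 - 56)) + 1335 = ((1/14)*(1/13)*(-17 + 50 + 104) + 2*(-56)*(-29)) + 1335 = ((1/14)*(1/13)*137 + 3248) + 1335 = (137/182 + 3248) + 1335 = 591273/182 + 1335 = 834243/182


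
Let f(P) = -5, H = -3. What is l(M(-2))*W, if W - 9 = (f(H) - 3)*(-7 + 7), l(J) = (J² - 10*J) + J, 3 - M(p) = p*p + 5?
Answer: 810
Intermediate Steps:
M(p) = -2 - p² (M(p) = 3 - (p*p + 5) = 3 - (p² + 5) = 3 - (5 + p²) = 3 + (-5 - p²) = -2 - p²)
l(J) = J² - 9*J
W = 9 (W = 9 + (-5 - 3)*(-7 + 7) = 9 - 8*0 = 9 + 0 = 9)
l(M(-2))*W = ((-2 - 1*(-2)²)*(-9 + (-2 - 1*(-2)²)))*9 = ((-2 - 1*4)*(-9 + (-2 - 1*4)))*9 = ((-2 - 4)*(-9 + (-2 - 4)))*9 = -6*(-9 - 6)*9 = -6*(-15)*9 = 90*9 = 810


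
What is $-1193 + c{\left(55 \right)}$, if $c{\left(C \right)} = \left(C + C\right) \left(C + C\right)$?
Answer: $10907$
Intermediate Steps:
$c{\left(C \right)} = 4 C^{2}$ ($c{\left(C \right)} = 2 C 2 C = 4 C^{2}$)
$-1193 + c{\left(55 \right)} = -1193 + 4 \cdot 55^{2} = -1193 + 4 \cdot 3025 = -1193 + 12100 = 10907$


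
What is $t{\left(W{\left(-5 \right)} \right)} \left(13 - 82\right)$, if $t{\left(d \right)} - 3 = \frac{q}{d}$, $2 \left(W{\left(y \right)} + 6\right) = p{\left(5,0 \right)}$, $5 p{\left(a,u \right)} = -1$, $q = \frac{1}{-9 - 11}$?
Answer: $- \frac{25323}{122} \approx -207.57$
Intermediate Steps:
$q = - \frac{1}{20}$ ($q = \frac{1}{-20} = - \frac{1}{20} \approx -0.05$)
$p{\left(a,u \right)} = - \frac{1}{5}$ ($p{\left(a,u \right)} = \frac{1}{5} \left(-1\right) = - \frac{1}{5}$)
$W{\left(y \right)} = - \frac{61}{10}$ ($W{\left(y \right)} = -6 + \frac{1}{2} \left(- \frac{1}{5}\right) = -6 - \frac{1}{10} = - \frac{61}{10}$)
$t{\left(d \right)} = 3 - \frac{1}{20 d}$
$t{\left(W{\left(-5 \right)} \right)} \left(13 - 82\right) = \left(3 - \frac{1}{20 \left(- \frac{61}{10}\right)}\right) \left(13 - 82\right) = \left(3 - - \frac{1}{122}\right) \left(-69\right) = \left(3 + \frac{1}{122}\right) \left(-69\right) = \frac{367}{122} \left(-69\right) = - \frac{25323}{122}$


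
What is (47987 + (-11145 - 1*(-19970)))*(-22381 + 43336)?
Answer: 1190495460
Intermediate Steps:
(47987 + (-11145 - 1*(-19970)))*(-22381 + 43336) = (47987 + (-11145 + 19970))*20955 = (47987 + 8825)*20955 = 56812*20955 = 1190495460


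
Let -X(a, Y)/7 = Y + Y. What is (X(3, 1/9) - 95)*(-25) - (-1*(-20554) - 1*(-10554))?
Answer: -258247/9 ≈ -28694.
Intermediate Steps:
X(a, Y) = -14*Y (X(a, Y) = -7*(Y + Y) = -14*Y)
(X(3, 1/9) - 95)*(-25) - (-1*(-20554) - 1*(-10554)) = (-14/9 - 95)*(-25) - (-1*(-20554) - 1*(-10554)) = (-14*⅑ - 95)*(-25) - (20554 + 10554) = (-14/9 - 95)*(-25) - 1*31108 = -869/9*(-25) - 31108 = 21725/9 - 31108 = -258247/9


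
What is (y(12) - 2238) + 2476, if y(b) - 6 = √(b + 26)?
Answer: 244 + √38 ≈ 250.16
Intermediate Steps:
y(b) = 6 + √(26 + b) (y(b) = 6 + √(b + 26) = 6 + √(26 + b))
(y(12) - 2238) + 2476 = ((6 + √(26 + 12)) - 2238) + 2476 = ((6 + √38) - 2238) + 2476 = (-2232 + √38) + 2476 = 244 + √38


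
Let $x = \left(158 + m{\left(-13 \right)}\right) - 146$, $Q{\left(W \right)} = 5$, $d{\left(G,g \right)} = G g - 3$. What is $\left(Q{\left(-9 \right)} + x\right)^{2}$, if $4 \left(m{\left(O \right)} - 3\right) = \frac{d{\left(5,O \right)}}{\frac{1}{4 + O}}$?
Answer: $29929$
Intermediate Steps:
$d{\left(G,g \right)} = -3 + G g$
$m{\left(O \right)} = 3 + \frac{\left(-3 + 5 O\right) \left(4 + O\right)}{4}$ ($m{\left(O \right)} = 3 + \frac{\left(-3 + 5 O\right) \frac{1}{\frac{1}{4 + O}}}{4} = 3 + \frac{\left(-3 + 5 O\right) \left(4 + O\right)}{4}$)
$x = 168$ ($x = \left(158 + \frac{1}{4} \left(-13\right) \left(17 + 5 \left(-13\right)\right)\right) - 146 = \left(158 + \frac{1}{4} \left(-13\right) \left(17 - 65\right)\right) - 146 = \left(158 + \frac{1}{4} \left(-13\right) \left(-48\right)\right) - 146 = \left(158 + 156\right) - 146 = 314 - 146 = 168$)
$\left(Q{\left(-9 \right)} + x\right)^{2} = \left(5 + 168\right)^{2} = 173^{2} = 29929$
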